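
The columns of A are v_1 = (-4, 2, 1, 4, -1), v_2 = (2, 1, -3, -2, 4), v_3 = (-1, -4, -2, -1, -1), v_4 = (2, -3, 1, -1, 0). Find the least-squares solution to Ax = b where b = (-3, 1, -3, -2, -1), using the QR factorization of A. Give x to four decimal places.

x = (-0.8388, -0.3527, 0.8126, -2.1049)

v_1 = (-4, 2, 1, 4, -1); ‖v_1‖ = 6.1644, so e_1 = (-0.6489, 0.3244, 0.1622, 0.6489, -0.1622).
e_1·v_2 = (-0.6489)·2 + 0.3244·1 + 0.1622·(-3) + 0.6489·(-2) + (-0.1622)·4 = -3.4066.
u_2 = v_2 + 3.4066·e_1 = (-0.2105, 2.1053, -2.4474, 0.2105, 3.4474).
‖u_2‖ = 4.7323, so e_2 = (-0.0445, 0.4449, -0.5172, 0.0445, 0.7285).
e_1·v_3 = (-0.6489)·(-1) + 0.3244·(-4) + 0.1622·(-2) + 0.6489·(-1) + (-0.1622)·(-1) = -1.4600; e_2·v_3 = (-0.0445)·(-1) + 0.4449·(-4) + (-0.5172)·(-2) + 0.0445·(-1) + 0.7285·(-1) = -1.4736.
u_3 = v_3 + 1.4600·e_1 + 1.4736·e_2 = (-2.0129, -2.8707, -2.5253, 0.0129, -0.1633).
‖u_3‖ = 4.3240, so e_3 = (-0.4655, -0.6639, -0.5840, 0.0030, -0.0378).
e_1·v_4 = (-0.6489)·2 + 0.3244·(-3) + 0.1622·1 + 0.6489·(-1) + (-0.1622)·0 = -2.7578; e_2·v_4 = (-0.0445)·2 + 0.4449·(-3) + (-0.5172)·1 + 0.0445·(-1) + 0.7285·0 = -1.9852; e_3·v_4 = (-0.4655)·2 + (-0.6639)·(-3) + (-0.5840)·1 + 0.0030·(-1) + (-0.0378)·0 = 0.4737.
u_4 = v_4 + 2.7578·e_1 + 1.9852·e_2 − 0.4737·e_3 = (0.3427, -0.9076, 0.6973, 0.8764, 1.0167).
‖u_4‖ = 1.7970, so e_4 = (0.1907, -0.5051, 0.3880, 0.4877, 0.5658).
Qᵀb = (0.6489, 1.3124, 2.5165, -3.7825).
Back-substitute: x_4 = -3.7825/1.7970 = -2.1049.
x_3 = (2.5165 − 0.4737·(-2.1049))/4.3240 = 0.8126.
x_2 = (1.3124 + 1.4736·0.8126 + 1.9852·(-2.1049))/4.7323 = -0.3527.
x_1 = (0.6489 + 3.4066·(-0.3527) + 1.4600·0.8126 + 2.7578·(-2.1049))/6.1644 = -0.8388.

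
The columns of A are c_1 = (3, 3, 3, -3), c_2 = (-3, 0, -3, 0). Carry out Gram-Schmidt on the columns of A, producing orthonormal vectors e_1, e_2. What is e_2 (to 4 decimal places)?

e_1 = c_1/‖c_1‖ = (3, 3, 3, -3)/6.0000 = (0.5000, 0.5000, 0.5000, -0.5000).
r_{12} = e_1·c_2 = -3.0000.
u_2 = c_2 + 3.0000·e_1 = (-1.5000, 1.5000, -1.5000, -1.5000).
‖u_2‖ = 3.0000, so e_2 = (-0.5000, 0.5000, -0.5000, -0.5000).

e_2 = (-0.5000, 0.5000, -0.5000, -0.5000)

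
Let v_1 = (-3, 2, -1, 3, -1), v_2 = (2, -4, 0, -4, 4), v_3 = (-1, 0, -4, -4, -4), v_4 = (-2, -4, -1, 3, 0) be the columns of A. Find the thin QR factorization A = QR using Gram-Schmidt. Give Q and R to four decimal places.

Q = [[-0.6124, -0.4596, -0.2185, 0.0221], [0.4082, -0.3939, -0.0364, -0.8123], [-0.2041, -0.3283, -0.6223, -0.0248], [0.6124, -0.0657, -0.5660, 0.4213], [-0.2041, 0.7222, -0.4932, -0.4020]], R = [[4.8990, -6.1237, -0.2041, 1.6330], [0.0000, 3.8079, -0.8535, 2.6261], [0.0000, 0.0000, 6.9448, -0.4932], [0.0000, 0.0000, 0.0000, 4.4937]]

v_1 = (-3, 2, -1, 3, -1); ‖v_1‖ = 4.8990, so q_1 = (-0.6124, 0.4082, -0.2041, 0.6124, -0.2041).
q_1·v_2 = (-0.6124)·2 + 0.4082·(-4) + (-0.2041)·0 + 0.6124·(-4) + (-0.2041)·4 = -6.1237.
u_2 = v_2 + 6.1237·q_1 = (-1.7500, -1.5000, -1.2500, -0.2500, 2.7500).
‖u_2‖ = 3.8079, so q_2 = (-0.4596, -0.3939, -0.3283, -0.0657, 0.7222).
q_1·v_3 = (-0.6124)·(-1) + 0.4082·0 + (-0.2041)·(-4) + 0.6124·(-4) + (-0.2041)·(-4) = -0.2041; q_2·v_3 = (-0.4596)·(-1) + (-0.3939)·0 + (-0.3283)·(-4) + (-0.0657)·(-4) + 0.7222·(-4) = -0.8535.
u_3 = v_3 + 0.2041·q_1 + 0.8535·q_2 = (-1.5172, -0.2529, -4.3218, -3.9310, -3.4253).
‖u_3‖ = 6.9448, so q_3 = (-0.2185, -0.0364, -0.6223, -0.5660, -0.4932).
q_1·v_4 = (-0.6124)·(-2) + 0.4082·(-4) + (-0.2041)·(-1) + 0.6124·3 + (-0.2041)·0 = 1.6330; q_2·v_4 = (-0.4596)·(-2) + (-0.3939)·(-4) + (-0.3283)·(-1) + (-0.0657)·3 + 0.7222·0 = 2.6261; q_3·v_4 = (-0.2185)·(-2) + (-0.0364)·(-4) + (-0.6223)·(-1) + (-0.5660)·3 + (-0.4932)·0 = -0.4932.
u_4 = v_4 − 1.6330·q_1 − 2.6261·q_2 + 0.4932·q_3 = (0.0991, -3.6501, -0.1115, 1.8932, -1.8065).
‖u_4‖ = 4.4937, so q_4 = (0.0221, -0.8123, -0.0248, 0.4213, -0.4020).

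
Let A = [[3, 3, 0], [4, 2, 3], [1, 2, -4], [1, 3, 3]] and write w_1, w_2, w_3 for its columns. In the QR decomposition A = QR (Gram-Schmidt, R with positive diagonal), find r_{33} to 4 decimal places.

w_1 = (3, 4, 1, 1); ‖w_1‖ = 5.1962, so e_1 = (0.5774, 0.7698, 0.1925, 0.1925).
e_1·w_2 = 0.5774·3 + 0.7698·2 + 0.1925·2 + 0.1925·3 = 4.2339.
u_2 = w_2 − 4.2339·e_1 = (0.5556, -1.2593, 1.1852, 2.1852).
‖u_2‖ = 2.8415, so e_2 = (0.1955, -0.4432, 0.4171, 0.7690).
e_1·w_3 = 0.5774·0 + 0.7698·3 + 0.1925·(-4) + 0.1925·3 = 2.1170; e_2·w_3 = 0.1955·0 + (-0.4432)·3 + 0.4171·(-4) + 0.7690·3 = -0.6908.
u_3 = w_3 − 2.1170·e_1 + 0.6908·e_2 = (-1.0872, 1.0642, -4.1193, 3.1239).
r_{33} = ‖u_3‖ = 5.3890.

r_{33} = 5.3890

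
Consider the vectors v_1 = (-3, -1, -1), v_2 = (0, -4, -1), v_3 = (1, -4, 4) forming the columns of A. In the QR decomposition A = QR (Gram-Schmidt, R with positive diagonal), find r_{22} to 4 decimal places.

v_1 = (-3, -1, -1); ‖v_1‖ = 3.3166, so e_1 = (-0.9045, -0.3015, -0.3015).
e_1·v_2 = (-0.9045)·0 + (-0.3015)·(-4) + (-0.3015)·(-1) = 1.5076.
u_2 = v_2 − 1.5076·e_1 = (1.3636, -3.5455, -0.5455).
r_{22} = ‖u_2‖ = 3.8376.

r_{22} = 3.8376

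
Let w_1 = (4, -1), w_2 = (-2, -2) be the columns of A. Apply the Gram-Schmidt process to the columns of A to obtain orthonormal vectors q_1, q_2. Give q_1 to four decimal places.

w_1 = (4, -1); ‖w_1‖ = 4.1231, so q_1 = (0.9701, -0.2425).

q_1 = (0.9701, -0.2425)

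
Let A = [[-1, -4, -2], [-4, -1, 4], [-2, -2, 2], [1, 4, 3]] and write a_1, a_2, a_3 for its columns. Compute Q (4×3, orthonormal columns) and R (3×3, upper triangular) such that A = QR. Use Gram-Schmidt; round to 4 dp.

Q = [[-0.2132, -0.6498, 0.1901], [-0.8528, 0.3791, -0.3131], [-0.4264, -0.1083, 0.7827], [0.2132, 0.6498, 0.5032]], R = [[4.6904, 3.4112, -3.1980], [0.0000, 5.0362, 4.5489], [0.0000, 0.0000, 1.4424]]

e_1 = a_1/‖a_1‖ = (-1, -4, -2, 1)/4.6904 = (-0.2132, -0.8528, -0.4264, 0.2132).
r_{12} = e_1·a_2 = 3.4112.
u_2 = a_2 − 3.4112·e_1 = (-3.2727, 1.9091, -0.5455, 3.2727).
‖u_2‖ = 5.0362, so e_2 = (-0.6498, 0.3791, -0.1083, 0.6498).
r_{13} = e_1·a_3 = -3.1980; r_{23} = e_2·a_3 = 4.5489.
u_3 = a_3 + 3.1980·e_1 − 4.5489·e_2 = (0.2742, -0.4516, 1.1290, 0.7258).
‖u_3‖ = 1.4424, so e_3 = (0.1901, -0.3131, 0.7827, 0.5032).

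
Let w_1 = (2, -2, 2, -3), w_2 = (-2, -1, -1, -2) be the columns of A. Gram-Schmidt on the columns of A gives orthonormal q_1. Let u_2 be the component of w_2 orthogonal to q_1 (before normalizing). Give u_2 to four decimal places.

w_1 = (2, -2, 2, -3); ‖w_1‖ = 4.5826, so q_1 = (0.4364, -0.4364, 0.4364, -0.6547).
q_1·w_2 = 0.4364·(-2) + (-0.4364)·(-1) + 0.4364·(-1) + (-0.6547)·(-2) = 0.4364.
u_2 = w_2 − 0.4364·q_1 = (-2.1905, -0.8095, -1.1905, -1.7143).

u_2 = (-2.1905, -0.8095, -1.1905, -1.7143)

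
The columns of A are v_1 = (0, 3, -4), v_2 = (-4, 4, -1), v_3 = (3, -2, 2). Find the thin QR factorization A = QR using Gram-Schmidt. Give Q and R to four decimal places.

v_1 = (0, 3, -4); ‖v_1‖ = 5.0000, so q_1 = (0.0000, 0.6000, -0.8000).
q_1·v_2 = 0.0000·(-4) + 0.6000·4 + (-0.8000)·(-1) = 3.2000.
u_2 = v_2 − 3.2000·q_1 = (-4.0000, 2.0800, 1.5600).
‖u_2‖ = 4.7707, so q_2 = (-0.8384, 0.4360, 0.3270).
q_1·v_3 = 0.0000·3 + 0.6000·(-2) + (-0.8000)·2 = -2.8000; q_2·v_3 = (-0.8384)·3 + 0.4360·(-2) + 0.3270·2 = -2.7333.
u_3 = v_3 + 2.8000·q_1 + 2.7333·q_2 = (0.7083, 0.8717, 0.6538).
‖u_3‖ = 1.2996, so q_3 = (0.5450, 0.6708, 0.5031).

Q = [[0.0000, -0.8384, 0.5450], [0.6000, 0.4360, 0.6708], [-0.8000, 0.3270, 0.5031]], R = [[5.0000, 3.2000, -2.8000], [0.0000, 4.7707, -2.7333], [0.0000, 0.0000, 1.2996]]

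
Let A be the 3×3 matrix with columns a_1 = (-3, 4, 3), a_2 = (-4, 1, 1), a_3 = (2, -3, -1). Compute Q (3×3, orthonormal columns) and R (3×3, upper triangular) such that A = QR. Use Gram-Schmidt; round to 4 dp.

Q = [[-0.5145, -0.8552, 0.0631], [0.6860, -0.4546, -0.5681], [0.5145, -0.2490, 0.8206]], R = [[5.8310, 3.2585, -3.6015], [0.0000, 2.7170, -0.0974], [0.0000, 0.0000, 1.0099]]

a_1 = (-3, 4, 3); ‖a_1‖ = 5.8310, so q_1 = (-0.5145, 0.6860, 0.5145).
q_1·a_2 = (-0.5145)·(-4) + 0.6860·1 + 0.5145·1 = 3.2585.
u_2 = a_2 − 3.2585·q_1 = (-2.3235, -1.2353, -0.6765).
‖u_2‖ = 2.7170, so q_2 = (-0.8552, -0.4546, -0.2490).
q_1·a_3 = (-0.5145)·2 + 0.6860·(-3) + 0.5145·(-1) = -3.6015; q_2·a_3 = (-0.8552)·2 + (-0.4546)·(-3) + (-0.2490)·(-1) = -0.0974.
u_3 = a_3 + 3.6015·q_1 + 0.0974·q_2 = (0.0637, -0.5737, 0.8287).
‖u_3‖ = 1.0099, so q_3 = (0.0631, -0.5681, 0.8206).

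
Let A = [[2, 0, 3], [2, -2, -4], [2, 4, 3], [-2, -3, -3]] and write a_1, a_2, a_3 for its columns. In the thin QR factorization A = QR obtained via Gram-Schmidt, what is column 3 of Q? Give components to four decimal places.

a_1 = (2, 2, 2, -2); ‖a_1‖ = 4.0000, so e_1 = (0.5000, 0.5000, 0.5000, -0.5000).
e_1·a_2 = 0.5000·0 + 0.5000·(-2) + 0.5000·4 + (-0.5000)·(-3) = 2.5000.
u_2 = a_2 − 2.5000·e_1 = (-1.2500, -3.2500, 2.7500, -1.7500).
‖u_2‖ = 4.7697, so e_2 = (-0.2621, -0.6814, 0.5766, -0.3669).
e_1·a_3 = 0.5000·3 + 0.5000·(-4) + 0.5000·3 + (-0.5000)·(-3) = 2.5000; e_2·a_3 = (-0.2621)·3 + (-0.6814)·(-4) + 0.5766·3 + (-0.3669)·(-3) = 4.7697.
u_3 = a_3 − 2.5000·e_1 − 4.7697·e_2 = (3.0000, -2.0000, -1.0000, 0.0000).
‖u_3‖ = 3.7417, so e_3 = (0.8018, -0.5345, -0.2673, 0.0000).

e_3 = (0.8018, -0.5345, -0.2673, 0.0000)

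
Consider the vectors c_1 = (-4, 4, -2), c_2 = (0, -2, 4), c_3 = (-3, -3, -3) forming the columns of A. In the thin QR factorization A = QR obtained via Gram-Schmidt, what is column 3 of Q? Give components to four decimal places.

e_3 = (-0.5571, -0.7428, -0.3714)

c_1 = (-4, 4, -2); ‖c_1‖ = 6.0000, so e_1 = (-0.6667, 0.6667, -0.3333).
e_1·c_2 = (-0.6667)·0 + 0.6667·(-2) + (-0.3333)·4 = -2.6667.
u_2 = c_2 + 2.6667·e_1 = (-1.7778, -0.2222, 3.1111).
‖u_2‖ = 3.5901, so e_2 = (-0.4952, -0.0619, 0.8666).
e_1·c_3 = (-0.6667)·(-3) + 0.6667·(-3) + (-0.3333)·(-3) = 1.0000; e_2·c_3 = (-0.4952)·(-3) + (-0.0619)·(-3) + 0.8666·(-3) = -0.9285.
u_3 = c_3 − 1.0000·e_1 + 0.9285·e_2 = (-2.7931, -3.7241, -1.8621).
‖u_3‖ = 5.0138, so e_3 = (-0.5571, -0.7428, -0.3714).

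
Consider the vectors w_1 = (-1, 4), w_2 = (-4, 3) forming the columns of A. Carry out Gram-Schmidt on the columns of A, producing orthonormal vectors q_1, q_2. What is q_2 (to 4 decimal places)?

q_1 = w_1/‖w_1‖ = (-1, 4)/4.1231 = (-0.2425, 0.9701).
r_{12} = q_1·w_2 = 3.8806.
u_2 = w_2 − 3.8806·q_1 = (-3.0588, -0.7647).
‖u_2‖ = 3.1530, so q_2 = (-0.9701, -0.2425).

q_2 = (-0.9701, -0.2425)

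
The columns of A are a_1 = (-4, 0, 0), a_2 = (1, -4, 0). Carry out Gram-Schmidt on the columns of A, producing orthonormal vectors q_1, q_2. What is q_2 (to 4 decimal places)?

q_2 = (0.0000, -1.0000, 0.0000)

a_1 = (-4, 0, 0); ‖a_1‖ = 4.0000, so q_1 = (-1.0000, 0.0000, 0.0000).
q_1·a_2 = (-1.0000)·1 + 0.0000·(-4) + 0.0000·0 = -1.0000.
u_2 = a_2 + 1.0000·q_1 = (0.0000, -4.0000, 0.0000).
‖u_2‖ = 4.0000, so q_2 = (0.0000, -1.0000, 0.0000).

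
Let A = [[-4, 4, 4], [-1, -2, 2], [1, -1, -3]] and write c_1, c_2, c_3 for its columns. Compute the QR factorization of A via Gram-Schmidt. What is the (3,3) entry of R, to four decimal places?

c_1 = (-4, -1, 1); ‖c_1‖ = 4.2426, so q_1 = (-0.9428, -0.2357, 0.2357).
q_1·c_2 = (-0.9428)·4 + (-0.2357)·(-2) + 0.2357·(-1) = -3.5355.
u_2 = c_2 + 3.5355·q_1 = (0.6667, -2.8333, -0.1667).
‖u_2‖ = 2.9155, so q_2 = (0.2287, -0.9718, -0.0572).
q_1·c_3 = (-0.9428)·4 + (-0.2357)·2 + 0.2357·(-3) = -4.9497; q_2·c_3 = 0.2287·4 + (-0.9718)·2 + (-0.0572)·(-3) = -0.8575.
u_3 = c_3 + 4.9497·q_1 + 0.8575·q_2 = (-0.4706, 0.0000, -1.8824).
r_{33} = ‖u_3‖ = 1.9403.

r_{33} = 1.9403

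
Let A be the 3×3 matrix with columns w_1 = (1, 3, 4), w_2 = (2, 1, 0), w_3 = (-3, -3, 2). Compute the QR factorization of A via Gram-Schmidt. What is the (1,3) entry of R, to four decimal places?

r_{13} = -0.7845

w_1 = (1, 3, 4); ‖w_1‖ = 5.0990, so q_1 = (0.1961, 0.5883, 0.7845).
r_{13} = q_1·w_3 = -0.7845.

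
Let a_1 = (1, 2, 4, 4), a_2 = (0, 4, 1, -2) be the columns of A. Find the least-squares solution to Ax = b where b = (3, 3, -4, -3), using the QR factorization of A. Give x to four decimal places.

x = (-0.5979, 0.7806)

a_1 = (1, 2, 4, 4); ‖a_1‖ = 6.0828, so e_1 = (0.1644, 0.3288, 0.6576, 0.6576).
e_1·a_2 = 0.1644·0 + 0.3288·4 + 0.6576·1 + 0.6576·(-2) = 0.6576.
u_2 = a_2 − 0.6576·e_1 = (-0.1081, 3.7838, 0.5676, -2.4324).
‖u_2‖ = 4.5351, so e_2 = (-0.0238, 0.8343, 0.1251, -0.5364).
Qᵀb = (-3.1236, 3.5399).
Back-substitute: x_2 = 3.5399/4.5351 = 0.7806.
x_1 = (-3.1236 − 0.6576·0.7806)/6.0828 = -0.5979.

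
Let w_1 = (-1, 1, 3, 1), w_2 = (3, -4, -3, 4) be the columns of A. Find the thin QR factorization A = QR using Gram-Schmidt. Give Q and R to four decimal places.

w_1 = (-1, 1, 3, 1); ‖w_1‖ = 3.4641, so q_1 = (-0.2887, 0.2887, 0.8660, 0.2887).
q_1·w_2 = (-0.2887)·3 + 0.2887·(-4) + 0.8660·(-3) + 0.2887·4 = -3.4641.
u_2 = w_2 + 3.4641·q_1 = (2.0000, -3.0000, 0.0000, 5.0000).
‖u_2‖ = 6.1644, so q_2 = (0.3244, -0.4867, 0.0000, 0.8111).

Q = [[-0.2887, 0.3244], [0.2887, -0.4867], [0.8660, 0.0000], [0.2887, 0.8111]], R = [[3.4641, -3.4641], [0.0000, 6.1644]]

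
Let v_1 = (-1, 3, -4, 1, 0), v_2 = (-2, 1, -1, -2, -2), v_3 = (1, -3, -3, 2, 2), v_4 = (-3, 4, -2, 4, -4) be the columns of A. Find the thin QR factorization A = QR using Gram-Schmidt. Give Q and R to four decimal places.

Q = [[-0.1925, -0.4987, -0.1058, -0.2870], [0.5774, 0.0637, -0.8006, -0.1457], [-0.7698, 0.0106, -0.5860, 0.1446], [0.1925, -0.6472, -0.0480, 0.7287], [0.0000, -0.5729, 0.0465, -0.5869]], R = [[5.1962, 1.3472, 0.7698, 5.1962], [0.0000, 3.4907, -3.1618, 1.4324], [0.0000, 0.0000, 4.0510, -2.0911], [0.0000, 0.0000, 0.0000, 5.2512]]

e_1 = v_1/‖v_1‖ = (-1, 3, -4, 1, 0)/5.1962 = (-0.1925, 0.5774, -0.7698, 0.1925, 0.0000).
r_{12} = e_1·v_2 = 1.3472.
u_2 = v_2 − 1.3472·e_1 = (-1.7407, 0.2222, 0.0370, -2.2593, -2.0000).
‖u_2‖ = 3.4907, so e_2 = (-0.4987, 0.0637, 0.0106, -0.6472, -0.5729).
r_{13} = e_1·v_3 = 0.7698; r_{23} = e_2·v_3 = -3.1618.
u_3 = v_3 − 0.7698·e_1 + 3.1618·e_2 = (-0.4286, -3.2432, -2.3739, -0.1945, 0.1884).
‖u_3‖ = 4.0510, so e_3 = (-0.1058, -0.8006, -0.5860, -0.0480, 0.0465).
r_{14} = e_1·v_4 = 5.1962; r_{24} = e_2·v_4 = 1.4324; r_{34} = e_3·v_4 = -2.0911.
u_4 = v_4 − 5.1962·e_1 − 1.4324·e_2 + 2.0911·e_3 = (-1.5069, -0.7653, 0.7594, 3.8266, -3.0821).
‖u_4‖ = 5.2512, so e_4 = (-0.2870, -0.1457, 0.1446, 0.7287, -0.5869).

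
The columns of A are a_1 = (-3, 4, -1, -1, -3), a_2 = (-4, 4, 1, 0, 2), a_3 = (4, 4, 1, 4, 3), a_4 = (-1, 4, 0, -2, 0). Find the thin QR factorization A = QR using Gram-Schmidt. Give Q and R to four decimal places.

Q = [[-0.5000, -0.4523, 0.6218, 0.3945], [0.6667, 0.3350, 0.6094, 0.2682], [-0.1667, 0.3183, -0.0142, 0.0419], [-0.1667, 0.1173, 0.4907, -0.8468], [-0.5000, 0.7538, 0.0319, 0.2315]], R = [[6.0000, 3.5000, -1.6667, 3.5000], [0.0000, 4.9749, 2.5796, 1.5578], [0.0000, 0.0000, 6.9691, 0.8344], [0.0000, 0.0000, 0.0000, 2.3721]]

a_1 = (-3, 4, -1, -1, -3); ‖a_1‖ = 6.0000, so q_1 = (-0.5000, 0.6667, -0.1667, -0.1667, -0.5000).
q_1·a_2 = (-0.5000)·(-4) + 0.6667·4 + (-0.1667)·1 + (-0.1667)·0 + (-0.5000)·2 = 3.5000.
u_2 = a_2 − 3.5000·q_1 = (-2.2500, 1.6667, 1.5833, 0.5833, 3.7500).
‖u_2‖ = 4.9749, so q_2 = (-0.4523, 0.3350, 0.3183, 0.1173, 0.7538).
q_1·a_3 = (-0.5000)·4 + 0.6667·4 + (-0.1667)·1 + (-0.1667)·4 + (-0.5000)·3 = -1.6667; q_2·a_3 = (-0.4523)·4 + 0.3350·4 + 0.3183·1 + 0.1173·4 + 0.7538·3 = 2.5796.
u_3 = a_3 + 1.6667·q_1 − 2.5796·q_2 = (4.3333, 4.2469, -0.0988, 3.4198, 0.2222).
‖u_3‖ = 6.9691, so q_3 = (0.6218, 0.6094, -0.0142, 0.4907, 0.0319).
q_1·a_4 = (-0.5000)·(-1) + 0.6667·4 + (-0.1667)·0 + (-0.1667)·(-2) + (-0.5000)·0 = 3.5000; q_2·a_4 = (-0.4523)·(-1) + 0.3350·4 + 0.3183·0 + 0.1173·(-2) + 0.7538·0 = 1.5578; q_3·a_4 = 0.6218·(-1) + 0.6094·4 + (-0.0142)·0 + 0.4907·(-2) + 0.0319·0 = 0.8344.
u_4 = a_4 − 3.5000·q_1 − 1.5578·q_2 − 0.8344·q_3 = (0.9357, 0.6363, 0.0994, -2.0088, 0.5492).
‖u_4‖ = 2.3721, so q_4 = (0.3945, 0.2682, 0.0419, -0.8468, 0.2315).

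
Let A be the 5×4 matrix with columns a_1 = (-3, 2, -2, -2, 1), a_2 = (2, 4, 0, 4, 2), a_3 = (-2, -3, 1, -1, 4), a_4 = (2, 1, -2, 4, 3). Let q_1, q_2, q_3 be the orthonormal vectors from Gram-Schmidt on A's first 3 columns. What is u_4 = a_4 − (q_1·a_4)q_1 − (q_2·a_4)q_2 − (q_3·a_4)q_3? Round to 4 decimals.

a_1 = (-3, 2, -2, -2, 1); ‖a_1‖ = 4.6904, so q_1 = (-0.6396, 0.4264, -0.4264, -0.4264, 0.2132).
q_1·a_2 = (-0.6396)·2 + 0.4264·4 + (-0.4264)·0 + (-0.4264)·4 + 0.2132·2 = -0.8528.
u_2 = a_2 + 0.8528·q_1 = (1.4545, 4.3636, -0.3636, 3.6364, 2.1818).
‖u_2‖ = 6.2668, so q_2 = (0.2321, 0.6963, -0.0580, 0.5803, 0.3482).
q_1·a_3 = (-0.6396)·(-2) + 0.4264·(-3) + (-0.4264)·1 + (-0.4264)·(-1) + 0.2132·4 = 0.8528; q_2·a_3 = 0.2321·(-2) + 0.6963·(-3) + (-0.0580)·1 + 0.5803·(-1) + 0.3482·4 = -1.7988.
u_3 = a_3 − 0.8528·q_1 + 1.7988·q_2 = (-1.0370, -2.1111, 1.2593, 0.4074, 4.4444).
‖u_3‖ = 5.1997, so q_3 = (-0.1994, -0.4060, 0.2422, 0.0784, 0.8547).
q_1·a_4 = (-0.6396)·2 + 0.4264·1 + (-0.4264)·(-2) + (-0.4264)·4 + 0.2132·3 = -1.0660; q_2·a_4 = 0.2321·2 + 0.6963·1 + (-0.0580)·(-2) + 0.5803·4 + 0.3482·3 = 4.6421; q_3·a_4 = (-0.1994)·2 + (-0.4060)·1 + 0.2422·(-2) + 0.0784·4 + 0.8547·3 = 1.5884.
u_4 = a_4 + 1.0660·q_1 − 4.6421·q_2 − 1.5884·q_3 = (0.5575, -1.1329, -2.5699, 0.7274, 0.2534).

u_4 = (0.5575, -1.1329, -2.5699, 0.7274, 0.2534)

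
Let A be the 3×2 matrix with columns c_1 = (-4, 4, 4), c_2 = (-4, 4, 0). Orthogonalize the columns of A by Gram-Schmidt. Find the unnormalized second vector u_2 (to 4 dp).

u_2 = (-1.3333, 1.3333, -2.6667)

c_1 = (-4, 4, 4); ‖c_1‖ = 6.9282, so e_1 = (-0.5774, 0.5774, 0.5774).
e_1·c_2 = (-0.5774)·(-4) + 0.5774·4 + 0.5774·0 = 4.6188.
u_2 = c_2 − 4.6188·e_1 = (-1.3333, 1.3333, -2.6667).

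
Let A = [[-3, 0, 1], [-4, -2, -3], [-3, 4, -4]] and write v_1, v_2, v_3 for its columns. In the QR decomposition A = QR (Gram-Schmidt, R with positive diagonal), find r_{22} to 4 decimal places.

r_{22} = 4.4192

e_1 = v_1/‖v_1‖ = (-3, -4, -3)/5.8310 = (-0.5145, -0.6860, -0.5145).
r_{12} = e_1·v_2 = -0.6860.
u_2 = v_2 + 0.6860·e_1 = (-0.3529, -2.4706, 3.6471).
r_{22} = ‖u_2‖ = 4.4192.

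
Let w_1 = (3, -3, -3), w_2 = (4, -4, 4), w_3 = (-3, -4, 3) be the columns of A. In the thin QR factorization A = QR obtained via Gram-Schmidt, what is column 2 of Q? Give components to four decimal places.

q_2 = (0.4082, -0.4082, 0.8165)

q_1 = w_1/‖w_1‖ = (3, -3, -3)/5.1962 = (0.5774, -0.5774, -0.5774).
r_{12} = q_1·w_2 = 2.3094.
u_2 = w_2 − 2.3094·q_1 = (2.6667, -2.6667, 5.3333).
‖u_2‖ = 6.5320, so q_2 = (0.4082, -0.4082, 0.8165).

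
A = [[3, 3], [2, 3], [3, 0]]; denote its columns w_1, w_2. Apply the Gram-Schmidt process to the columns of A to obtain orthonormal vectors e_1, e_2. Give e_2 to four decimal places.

e_1 = w_1/‖w_1‖ = (3, 2, 3)/4.6904 = (0.6396, 0.4264, 0.6396).
r_{12} = e_1·w_2 = 3.1980.
u_2 = w_2 − 3.1980·e_1 = (0.9545, 1.6364, -2.0455).
‖u_2‖ = 2.7880, so e_2 = (0.3424, 0.5869, -0.7337).

e_2 = (0.3424, 0.5869, -0.7337)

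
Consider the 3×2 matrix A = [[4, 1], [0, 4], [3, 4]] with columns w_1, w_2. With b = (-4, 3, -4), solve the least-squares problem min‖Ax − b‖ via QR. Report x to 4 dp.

x = (-1.3989, 0.4359)

q_1 = w_1/‖w_1‖ = (4, 0, 3)/5.0000 = (0.8000, 0.0000, 0.6000).
r_{12} = q_1·w_2 = 3.2000.
u_2 = w_2 − 3.2000·q_1 = (-1.5600, 4.0000, 2.0800).
‖u_2‖ = 4.7707, so q_2 = (-0.3270, 0.8384, 0.4360).
Qᵀb = (-5.6000, 2.0793).
Back-substitute: x_2 = 2.0793/4.7707 = 0.4359.
x_1 = (-5.6000 − 3.2000·0.4359)/5.0000 = -1.3989.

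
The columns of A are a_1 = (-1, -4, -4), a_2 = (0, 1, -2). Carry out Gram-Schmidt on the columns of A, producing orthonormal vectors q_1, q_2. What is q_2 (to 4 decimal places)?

a_1 = (-1, -4, -4); ‖a_1‖ = 5.7446, so q_1 = (-0.1741, -0.6963, -0.6963).
q_1·a_2 = (-0.1741)·0 + (-0.6963)·1 + (-0.6963)·(-2) = 0.6963.
u_2 = a_2 − 0.6963·q_1 = (0.1212, 1.4848, -1.5152).
‖u_2‖ = 2.1249, so q_2 = (0.0570, 0.6988, -0.7130).

q_2 = (0.0570, 0.6988, -0.7130)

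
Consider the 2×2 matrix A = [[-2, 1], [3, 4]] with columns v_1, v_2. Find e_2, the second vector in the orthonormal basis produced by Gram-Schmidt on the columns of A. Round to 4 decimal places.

e_2 = (0.8321, 0.5547)

v_1 = (-2, 3); ‖v_1‖ = 3.6056, so e_1 = (-0.5547, 0.8321).
e_1·v_2 = (-0.5547)·1 + 0.8321·4 = 2.7735.
u_2 = v_2 − 2.7735·e_1 = (2.5385, 1.6923).
‖u_2‖ = 3.0509, so e_2 = (0.8321, 0.5547).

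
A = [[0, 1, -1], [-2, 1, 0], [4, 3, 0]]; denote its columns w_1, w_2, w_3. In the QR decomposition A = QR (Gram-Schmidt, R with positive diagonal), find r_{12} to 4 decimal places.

w_1 = (0, -2, 4); ‖w_1‖ = 4.4721, so q_1 = (0.0000, -0.4472, 0.8944).
r_{12} = q_1·w_2 = 2.2361.

r_{12} = 2.2361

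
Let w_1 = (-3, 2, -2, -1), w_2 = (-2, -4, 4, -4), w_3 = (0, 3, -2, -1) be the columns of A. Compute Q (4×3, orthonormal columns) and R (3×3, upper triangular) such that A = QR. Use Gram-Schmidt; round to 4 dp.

w_1 = (-3, 2, -2, -1); ‖w_1‖ = 4.2426, so q_1 = (-0.7071, 0.4714, -0.4714, -0.2357).
q_1·w_2 = (-0.7071)·(-2) + 0.4714·(-4) + (-0.4714)·4 + (-0.2357)·(-4) = -1.4142.
u_2 = w_2 + 1.4142·q_1 = (-3.0000, -3.3333, 3.3333, -4.3333).
‖u_2‖ = 7.0711, so q_2 = (-0.4243, -0.4714, 0.4714, -0.6128).
q_1·w_3 = (-0.7071)·0 + 0.4714·3 + (-0.4714)·(-2) + (-0.2357)·(-1) = 2.5927; q_2·w_3 = (-0.4243)·0 + (-0.4714)·3 + 0.4714·(-2) + (-0.6128)·(-1) = -1.7442.
u_3 = w_3 − 2.5927·q_1 + 1.7442·q_2 = (1.0933, 0.9556, 0.0444, -1.4578).
‖u_3‖ = 2.0580, so q_3 = (0.5312, 0.4643, 0.0216, -0.7083).

Q = [[-0.7071, -0.4243, 0.5312], [0.4714, -0.4714, 0.4643], [-0.4714, 0.4714, 0.0216], [-0.2357, -0.6128, -0.7083]], R = [[4.2426, -1.4142, 2.5927], [0.0000, 7.0711, -1.7442], [0.0000, 0.0000, 2.0580]]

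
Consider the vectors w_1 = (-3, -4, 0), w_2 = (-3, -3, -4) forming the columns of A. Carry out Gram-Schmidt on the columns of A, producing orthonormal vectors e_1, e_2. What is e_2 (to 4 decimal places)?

e_2 = (-0.1187, 0.0890, -0.9889)

e_1 = w_1/‖w_1‖ = (-3, -4, 0)/5.0000 = (-0.6000, -0.8000, 0.0000).
r_{12} = e_1·w_2 = 4.2000.
u_2 = w_2 − 4.2000·e_1 = (-0.4800, 0.3600, -4.0000).
‖u_2‖ = 4.0447, so e_2 = (-0.1187, 0.0890, -0.9889).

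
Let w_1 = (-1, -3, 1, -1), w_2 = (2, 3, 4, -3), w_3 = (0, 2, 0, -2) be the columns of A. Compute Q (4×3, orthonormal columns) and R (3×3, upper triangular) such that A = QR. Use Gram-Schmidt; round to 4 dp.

Q = [[-0.2887, 0.2752, -0.4334], [-0.8660, 0.3303, 0.2215], [0.2887, 0.7156, -0.4912], [-0.2887, -0.5505, -0.7224]], R = [[3.4641, -1.1547, -1.1547], [0.0000, 6.0553, 1.7615], [0.0000, 0.0000, 1.8878]]

e_1 = w_1/‖w_1‖ = (-1, -3, 1, -1)/3.4641 = (-0.2887, -0.8660, 0.2887, -0.2887).
r_{12} = e_1·w_2 = -1.1547.
u_2 = w_2 + 1.1547·e_1 = (1.6667, 2.0000, 4.3333, -3.3333).
‖u_2‖ = 6.0553, so e_2 = (0.2752, 0.3303, 0.7156, -0.5505).
r_{13} = e_1·w_3 = -1.1547; r_{23} = e_2·w_3 = 1.7615.
u_3 = w_3 + 1.1547·e_1 − 1.7615·e_2 = (-0.8182, 0.4182, -0.9273, -1.3636).
‖u_3‖ = 1.8878, so e_3 = (-0.4334, 0.2215, -0.4912, -0.7224).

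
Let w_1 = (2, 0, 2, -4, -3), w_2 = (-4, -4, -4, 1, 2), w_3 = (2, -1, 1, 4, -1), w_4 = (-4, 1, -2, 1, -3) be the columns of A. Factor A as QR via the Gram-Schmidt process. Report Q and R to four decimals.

w_1 = (2, 0, 2, -4, -3); ‖w_1‖ = 5.7446, so q_1 = (0.3482, 0.0000, 0.3482, -0.6963, -0.5222).
q_1·w_2 = 0.3482·(-4) + 0.0000·(-4) + 0.3482·(-4) + (-0.6963)·1 + (-0.5222)·2 = -4.5260.
u_2 = w_2 + 4.5260·q_1 = (-2.4242, -4.0000, -2.4242, -2.1515, -0.3636).
‖u_2‖ = 5.7022, so q_2 = (-0.4251, -0.7015, -0.4251, -0.3773, -0.0638).
q_1·w_3 = 0.3482·2 + 0.0000·(-1) + 0.3482·1 + (-0.6963)·4 + (-0.5222)·(-1) = -1.2185; q_2·w_3 = (-0.4251)·2 + (-0.7015)·(-1) + (-0.4251)·1 + (-0.3773)·4 + (-0.0638)·(-1) = -2.0194.
u_3 = w_3 + 1.2185·q_1 + 2.0194·q_2 = (1.5657, -2.4166, 0.5657, 2.3896, -1.7651).
‖u_3‖ = 4.1758, so q_3 = (0.3749, -0.5787, 0.1355, 0.5722, -0.4227).
q_1·w_4 = 0.3482·(-4) + 0.0000·1 + 0.3482·(-2) + (-0.6963)·1 + (-0.5222)·(-3) = -1.2185; q_2·w_4 = (-0.4251)·(-4) + (-0.7015)·1 + (-0.4251)·(-2) + (-0.3773)·1 + (-0.0638)·(-3) = 1.6634; q_3·w_4 = 0.3749·(-4) + (-0.5787)·1 + 0.1355·(-2) + 0.5722·1 + (-0.4227)·(-3) = -0.5091.
u_4 = w_4 + 1.2185·q_1 − 1.6634·q_2 + 0.5091·q_3 = (-2.6777, 1.8722, -0.7996, 1.0704, -3.7455).
‖u_4‖ = 5.1468, so q_4 = (-0.5203, 0.3638, -0.1554, 0.2080, -0.7277).

Q = [[0.3482, -0.4251, 0.3749, -0.5203], [0.0000, -0.7015, -0.5787, 0.3638], [0.3482, -0.4251, 0.1355, -0.1554], [-0.6963, -0.3773, 0.5722, 0.2080], [-0.5222, -0.0638, -0.4227, -0.7277]], R = [[5.7446, -4.5260, -1.2185, -1.2185], [0.0000, 5.7022, -2.0194, 1.6634], [0.0000, 0.0000, 4.1758, -0.5091], [0.0000, 0.0000, 0.0000, 5.1468]]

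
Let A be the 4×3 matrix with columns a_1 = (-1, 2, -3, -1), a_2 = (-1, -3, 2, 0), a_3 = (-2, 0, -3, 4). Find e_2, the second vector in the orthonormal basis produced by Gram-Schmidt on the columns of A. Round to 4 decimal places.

a_1 = (-1, 2, -3, -1); ‖a_1‖ = 3.8730, so e_1 = (-0.2582, 0.5164, -0.7746, -0.2582).
e_1·a_2 = (-0.2582)·(-1) + 0.5164·(-3) + (-0.7746)·2 + (-0.2582)·0 = -2.8402.
u_2 = a_2 + 2.8402·e_1 = (-1.7333, -1.5333, -0.2000, -0.7333).
‖u_2‖ = 2.4358, so e_2 = (-0.7116, -0.6295, -0.0821, -0.3011).

e_2 = (-0.7116, -0.6295, -0.0821, -0.3011)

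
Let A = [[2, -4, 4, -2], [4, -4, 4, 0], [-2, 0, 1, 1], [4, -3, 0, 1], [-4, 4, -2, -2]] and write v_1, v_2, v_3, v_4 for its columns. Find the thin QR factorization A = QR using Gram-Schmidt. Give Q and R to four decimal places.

v_1 = (2, 4, -2, 4, -4); ‖v_1‖ = 7.4833, so e_1 = (0.2673, 0.5345, -0.2673, 0.5345, -0.5345).
e_1·v_2 = 0.2673·(-4) + 0.5345·(-4) + (-0.2673)·0 + 0.5345·(-3) + (-0.5345)·4 = -6.9488.
u_2 = v_2 + 6.9488·e_1 = (-2.1429, -0.2857, -1.8571, 0.7143, 0.2857).
‖u_2‖ = 2.9520, so e_2 = (-0.7259, -0.0968, -0.6291, 0.2420, 0.0968).
e_1·v_3 = 0.2673·4 + 0.5345·4 + (-0.2673)·1 + 0.5345·0 + (-0.5345)·(-2) = 4.0089; e_2·v_3 = (-0.7259)·4 + (-0.0968)·4 + (-0.6291)·1 + 0.2420·0 + 0.0968·(-2) = -4.1134.
u_3 = v_3 − 4.0089·e_1 + 4.1134·e_2 = (-0.0574, 1.4590, -0.5164, -1.1475, 0.5410).
‖u_3‖ = 2.0020, so e_3 = (-0.0287, 0.7288, -0.2579, -0.5732, 0.2702).
e_1·v_4 = 0.2673·(-2) + 0.5345·0 + (-0.2673)·1 + 0.5345·1 + (-0.5345)·(-2) = 0.8018; e_2·v_4 = (-0.7259)·(-2) + (-0.0968)·0 + (-0.6291)·1 + 0.2420·1 + 0.0968·(-2) = 0.8711; e_3·v_4 = (-0.0287)·(-2) + 0.7288·0 + (-0.2579)·1 + (-0.5732)·1 + 0.2702·(-2) = -1.3142.
u_4 = v_4 − 0.8018·e_1 − 0.8711·e_2 + 1.3142·e_3 = (-1.6196, 0.6135, 1.4233, -0.3926, -1.3006).
‖u_4‖ = 2.6213, so e_4 = (-0.6179, 0.2340, 0.5430, -0.1498, -0.4962).

Q = [[0.2673, -0.7259, -0.0287, -0.6179], [0.5345, -0.0968, 0.7288, 0.2340], [-0.2673, -0.6291, -0.2579, 0.5430], [0.5345, 0.2420, -0.5732, -0.1498], [-0.5345, 0.0968, 0.2702, -0.4962]], R = [[7.4833, -6.9488, 4.0089, 0.8018], [0.0000, 2.9520, -4.1134, 0.8711], [0.0000, 0.0000, 2.0020, -1.3142], [0.0000, 0.0000, 0.0000, 2.6213]]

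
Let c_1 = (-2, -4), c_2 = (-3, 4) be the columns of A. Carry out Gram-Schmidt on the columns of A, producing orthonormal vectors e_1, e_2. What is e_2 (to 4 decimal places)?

e_1 = c_1/‖c_1‖ = (-2, -4)/4.4721 = (-0.4472, -0.8944).
r_{12} = e_1·c_2 = -2.2361.
u_2 = c_2 + 2.2361·e_1 = (-4.0000, 2.0000).
‖u_2‖ = 4.4721, so e_2 = (-0.8944, 0.4472).

e_2 = (-0.8944, 0.4472)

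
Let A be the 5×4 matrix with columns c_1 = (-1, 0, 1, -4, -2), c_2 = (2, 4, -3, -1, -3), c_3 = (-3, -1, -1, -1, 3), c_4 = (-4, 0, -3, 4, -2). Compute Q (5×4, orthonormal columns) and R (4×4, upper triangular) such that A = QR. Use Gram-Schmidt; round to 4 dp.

c_1 = (-1, 0, 1, -4, -2); ‖c_1‖ = 4.6904, so q_1 = (-0.2132, 0.0000, 0.2132, -0.8528, -0.4264).
q_1·c_2 = (-0.2132)·2 + 0.0000·4 + 0.2132·(-3) + (-0.8528)·(-1) + (-0.4264)·(-3) = 1.0660.
u_2 = c_2 − 1.0660·q_1 = (2.2273, 4.0000, -3.2273, -0.0909, -2.5455).
‖u_2‖ = 6.1533, so q_2 = (0.3620, 0.6501, -0.5245, -0.0148, -0.4137).
q_1·c_3 = (-0.2132)·(-3) + 0.0000·(-1) + 0.2132·(-1) + (-0.8528)·(-1) + (-0.4264)·3 = 0.0000; q_2·c_3 = 0.3620·(-3) + 0.6501·(-1) + (-0.5245)·(-1) + (-0.0148)·(-1) + (-0.4137)·3 = -2.4377.
u_3 = c_3 + 0.0000·q_1 + 2.4377·q_2 = (-2.1176, 0.5846, -2.2785, -1.0360, 1.9916).
‖u_3‖ = 3.8804, so q_3 = (-0.5457, 0.1507, -0.5872, -0.2670, 0.5132).
q_1·c_4 = (-0.2132)·(-4) + 0.0000·0 + 0.2132·(-3) + (-0.8528)·4 + (-0.4264)·(-2) = -2.3452; q_2·c_4 = 0.3620·(-4) + 0.6501·0 + (-0.5245)·(-3) + (-0.0148)·4 + (-0.4137)·(-2) = 0.8938; q_3·c_4 = (-0.5457)·(-4) + 0.1507·0 + (-0.5872)·(-3) + (-0.2670)·4 + 0.5132·(-2) = 1.8500.
u_4 = c_4 + 2.3452·q_1 − 0.8938·q_2 − 1.8500·q_3 = (-3.8139, -0.8598, -0.9449, 2.5071, -3.5798).
‖u_4‖ = 5.9396, so q_4 = (-0.6421, -0.1448, -0.1591, 0.4221, -0.6027).

Q = [[-0.2132, 0.3620, -0.5457, -0.6421], [0.0000, 0.6501, 0.1507, -0.1448], [0.2132, -0.5245, -0.5872, -0.1591], [-0.8528, -0.0148, -0.2670, 0.4221], [-0.4264, -0.4137, 0.5132, -0.6027]], R = [[4.6904, 1.0660, 0.0000, -2.3452], [0.0000, 6.1533, -2.4377, 0.8938], [0.0000, 0.0000, 3.8804, 1.8500], [0.0000, 0.0000, 0.0000, 5.9396]]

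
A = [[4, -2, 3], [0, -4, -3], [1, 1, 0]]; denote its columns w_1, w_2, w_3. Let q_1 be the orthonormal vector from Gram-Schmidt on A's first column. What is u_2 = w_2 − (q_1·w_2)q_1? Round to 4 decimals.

w_1 = (4, 0, 1); ‖w_1‖ = 4.1231, so q_1 = (0.9701, 0.0000, 0.2425).
q_1·w_2 = 0.9701·(-2) + 0.0000·(-4) + 0.2425·1 = -1.6977.
u_2 = w_2 + 1.6977·q_1 = (-0.3529, -4.0000, 1.4118).

u_2 = (-0.3529, -4.0000, 1.4118)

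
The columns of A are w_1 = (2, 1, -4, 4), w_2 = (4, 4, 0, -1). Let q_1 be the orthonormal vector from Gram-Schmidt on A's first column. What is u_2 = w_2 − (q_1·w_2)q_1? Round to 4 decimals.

w_1 = (2, 1, -4, 4); ‖w_1‖ = 6.0828, so q_1 = (0.3288, 0.1644, -0.6576, 0.6576).
q_1·w_2 = 0.3288·4 + 0.1644·4 + (-0.6576)·0 + 0.6576·(-1) = 1.3152.
u_2 = w_2 − 1.3152·q_1 = (3.5676, 3.7838, 0.8649, -1.8649).

u_2 = (3.5676, 3.7838, 0.8649, -1.8649)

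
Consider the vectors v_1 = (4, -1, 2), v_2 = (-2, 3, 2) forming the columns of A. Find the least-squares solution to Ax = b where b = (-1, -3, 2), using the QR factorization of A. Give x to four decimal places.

v_1 = (4, -1, 2); ‖v_1‖ = 4.5826, so e_1 = (0.8729, -0.2182, 0.4364).
e_1·v_2 = 0.8729·(-2) + (-0.2182)·3 + 0.4364·2 = -1.5275.
u_2 = v_2 + 1.5275·e_1 = (-0.6667, 2.6667, 2.6667).
‖u_2‖ = 3.8297, so e_2 = (-0.1741, 0.6963, 0.6963).
Qᵀb = (0.6547, -0.5222).
Back-substitute: x_2 = -0.5222/3.8297 = -0.1364.
x_1 = (0.6547 + 1.5275·(-0.1364))/4.5826 = 0.0974.

x = (0.0974, -0.1364)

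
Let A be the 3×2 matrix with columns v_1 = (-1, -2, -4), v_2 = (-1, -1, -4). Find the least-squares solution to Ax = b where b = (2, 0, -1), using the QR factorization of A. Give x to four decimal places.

e_1 = v_1/‖v_1‖ = (-1, -2, -4)/4.5826 = (-0.2182, -0.4364, -0.8729).
r_{12} = e_1·v_2 = 4.1461.
u_2 = v_2 − 4.1461·e_1 = (-0.0952, 0.8095, -0.3810).
‖u_2‖ = 0.8997, so e_2 = (-0.1059, 0.8997, -0.4234).
Qᵀb = (0.4364, 0.2117).
Back-substitute: x_2 = 0.2117/0.8997 = 0.2353.
x_1 = (0.4364 − 4.1461·0.2353)/4.5826 = -0.1176.

x = (-0.1176, 0.2353)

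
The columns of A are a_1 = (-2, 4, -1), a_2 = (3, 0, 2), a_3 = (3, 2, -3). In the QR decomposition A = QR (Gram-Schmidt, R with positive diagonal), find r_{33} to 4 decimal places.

a_1 = (-2, 4, -1); ‖a_1‖ = 4.5826, so e_1 = (-0.4364, 0.8729, -0.2182).
e_1·a_2 = (-0.4364)·3 + 0.8729·0 + (-0.2182)·2 = -1.7457.
u_2 = a_2 + 1.7457·e_1 = (2.2381, 1.5238, 1.6190).
‖u_2‖ = 3.1547, so e_2 = (0.7094, 0.4830, 0.5132).
e_1·a_3 = (-0.4364)·3 + 0.8729·2 + (-0.2182)·(-3) = 1.0911; e_2·a_3 = 0.7094·3 + 0.4830·2 + 0.5132·(-3) = 1.5547.
u_3 = a_3 − 1.0911·e_1 − 1.5547·e_2 = (2.3732, 0.2967, -3.5598).
r_{33} = ‖u_3‖ = 4.2886.

r_{33} = 4.2886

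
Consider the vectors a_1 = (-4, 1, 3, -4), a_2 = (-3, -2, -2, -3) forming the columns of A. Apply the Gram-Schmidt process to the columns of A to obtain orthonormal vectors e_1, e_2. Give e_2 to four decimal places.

e_2 = (-0.3309, -0.5337, -0.7044, -0.3309)

e_1 = a_1/‖a_1‖ = (-4, 1, 3, -4)/6.4807 = (-0.6172, 0.1543, 0.4629, -0.6172).
r_{12} = e_1·a_2 = 2.4689.
u_2 = a_2 − 2.4689·e_1 = (-1.4762, -2.3810, -3.1429, -1.4762).
‖u_2‖ = 4.4615, so e_2 = (-0.3309, -0.5337, -0.7044, -0.3309).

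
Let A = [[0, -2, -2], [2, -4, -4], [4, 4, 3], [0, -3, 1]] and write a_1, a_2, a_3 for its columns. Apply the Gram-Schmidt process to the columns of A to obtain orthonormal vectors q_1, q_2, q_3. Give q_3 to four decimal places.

a_1 = (0, 2, 4, 0); ‖a_1‖ = 4.4721, so q_1 = (0.0000, 0.4472, 0.8944, 0.0000).
q_1·a_2 = 0.0000·(-2) + 0.4472·(-4) + 0.8944·4 + 0.0000·(-3) = 1.7889.
u_2 = a_2 − 1.7889·q_1 = (-2.0000, -4.8000, 2.4000, -3.0000).
‖u_2‖ = 6.4653, so q_2 = (-0.3093, -0.7424, 0.3712, -0.4640).
q_1·a_3 = 0.0000·(-2) + 0.4472·(-4) + 0.8944·3 + 0.0000·1 = 0.8944; q_2·a_3 = (-0.3093)·(-2) + (-0.7424)·(-4) + 0.3712·3 + (-0.4640)·1 = 4.2380.
u_3 = a_3 − 0.8944·q_1 − 4.2380·q_2 = (-0.6890, -1.2536, 0.6268, 2.9665).
‖u_3‖ = 3.3525, so q_3 = (-0.2055, -0.3739, 0.1870, 0.8849).

q_3 = (-0.2055, -0.3739, 0.1870, 0.8849)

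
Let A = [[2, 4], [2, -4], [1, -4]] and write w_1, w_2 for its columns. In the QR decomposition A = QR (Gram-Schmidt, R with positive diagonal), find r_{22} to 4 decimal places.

r_{22} = 6.7987

w_1 = (2, 2, 1); ‖w_1‖ = 3.0000, so e_1 = (0.6667, 0.6667, 0.3333).
e_1·w_2 = 0.6667·4 + 0.6667·(-4) + 0.3333·(-4) = -1.3333.
u_2 = w_2 + 1.3333·e_1 = (4.8889, -3.1111, -3.5556).
r_{22} = ‖u_2‖ = 6.7987.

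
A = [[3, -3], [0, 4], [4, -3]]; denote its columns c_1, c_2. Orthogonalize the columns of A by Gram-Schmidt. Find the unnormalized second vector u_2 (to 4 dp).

c_1 = (3, 0, 4); ‖c_1‖ = 5.0000, so q_1 = (0.6000, 0.0000, 0.8000).
q_1·c_2 = 0.6000·(-3) + 0.0000·4 + 0.8000·(-3) = -4.2000.
u_2 = c_2 + 4.2000·q_1 = (-0.4800, 4.0000, 0.3600).

u_2 = (-0.4800, 4.0000, 0.3600)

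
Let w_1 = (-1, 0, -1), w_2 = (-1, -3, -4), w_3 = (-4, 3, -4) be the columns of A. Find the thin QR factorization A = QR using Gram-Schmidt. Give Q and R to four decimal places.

Q = [[-0.7071, 0.4082, 0.5774], [0.0000, -0.8165, 0.5774], [-0.7071, -0.4082, -0.5774]], R = [[1.4142, 3.5355, 5.6569], [0.0000, 3.6742, -2.4495], [0.0000, 0.0000, 1.7321]]

e_1 = w_1/‖w_1‖ = (-1, 0, -1)/1.4142 = (-0.7071, 0.0000, -0.7071).
r_{12} = e_1·w_2 = 3.5355.
u_2 = w_2 − 3.5355·e_1 = (1.5000, -3.0000, -1.5000).
‖u_2‖ = 3.6742, so e_2 = (0.4082, -0.8165, -0.4082).
r_{13} = e_1·w_3 = 5.6569; r_{23} = e_2·w_3 = -2.4495.
u_3 = w_3 − 5.6569·e_1 + 2.4495·e_2 = (1.0000, 1.0000, -1.0000).
‖u_3‖ = 1.7321, so e_3 = (0.5774, 0.5774, -0.5774).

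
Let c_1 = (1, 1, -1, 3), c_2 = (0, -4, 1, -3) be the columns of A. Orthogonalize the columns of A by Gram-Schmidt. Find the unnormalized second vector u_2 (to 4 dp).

u_2 = (1.1667, -2.8333, -0.1667, 0.5000)

q_1 = c_1/‖c_1‖ = (1, 1, -1, 3)/3.4641 = (0.2887, 0.2887, -0.2887, 0.8660).
r_{12} = q_1·c_2 = -4.0415.
u_2 = c_2 + 4.0415·q_1 = (1.1667, -2.8333, -0.1667, 0.5000).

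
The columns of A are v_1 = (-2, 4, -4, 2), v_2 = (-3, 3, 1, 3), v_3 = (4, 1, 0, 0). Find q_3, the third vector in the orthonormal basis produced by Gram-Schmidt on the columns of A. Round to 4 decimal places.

q_3 = (0.8113, 0.4802, 0.2058, 0.2625)

v_1 = (-2, 4, -4, 2); ‖v_1‖ = 6.3246, so q_1 = (-0.3162, 0.6325, -0.6325, 0.3162).
q_1·v_2 = (-0.3162)·(-3) + 0.6325·3 + (-0.6325)·1 + 0.3162·3 = 3.1623.
u_2 = v_2 − 3.1623·q_1 = (-2.0000, 1.0000, 3.0000, 2.0000).
‖u_2‖ = 4.2426, so q_2 = (-0.4714, 0.2357, 0.7071, 0.4714).
q_1·v_3 = (-0.3162)·4 + 0.6325·1 + (-0.6325)·0 + 0.3162·0 = -0.6325; q_2·v_3 = (-0.4714)·4 + 0.2357·1 + 0.7071·0 + 0.4714·0 = -1.6499.
u_3 = v_3 + 0.6325·q_1 + 1.6499·q_2 = (3.0222, 1.7889, 0.7667, 0.9778).
‖u_3‖ = 3.7253, so q_3 = (0.8113, 0.4802, 0.2058, 0.2625).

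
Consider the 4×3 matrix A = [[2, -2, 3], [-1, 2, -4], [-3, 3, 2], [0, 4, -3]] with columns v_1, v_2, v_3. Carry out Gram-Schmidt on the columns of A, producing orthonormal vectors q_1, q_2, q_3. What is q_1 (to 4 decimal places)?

v_1 = (2, -1, -3, 0); ‖v_1‖ = 3.7417, so q_1 = (0.5345, -0.2673, -0.8018, 0.0000).

q_1 = (0.5345, -0.2673, -0.8018, 0.0000)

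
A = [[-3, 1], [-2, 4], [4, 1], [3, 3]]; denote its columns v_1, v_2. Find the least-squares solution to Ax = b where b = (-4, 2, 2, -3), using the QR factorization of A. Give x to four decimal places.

v_1 = (-3, -2, 4, 3); ‖v_1‖ = 6.1644, so q_1 = (-0.4867, -0.3244, 0.6489, 0.4867).
q_1·v_2 = (-0.4867)·1 + (-0.3244)·4 + 0.6489·1 + 0.4867·3 = 0.3244.
u_2 = v_2 − 0.3244·q_1 = (1.1579, 4.1053, 0.7895, 2.8421).
‖u_2‖ = 5.1860, so q_2 = (0.2233, 0.7916, 0.1522, 0.5480).
Qᵀb = (1.1355, -0.6495).
Back-substitute: x_2 = -0.6495/5.1860 = -0.1252.
x_1 = (1.1355 − 0.3244·(-0.1252))/6.1644 = 0.1908.

x = (0.1908, -0.1252)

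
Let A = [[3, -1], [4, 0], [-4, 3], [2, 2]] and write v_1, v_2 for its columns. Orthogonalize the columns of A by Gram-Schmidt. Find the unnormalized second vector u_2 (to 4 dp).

e_1 = v_1/‖v_1‖ = (3, 4, -4, 2)/6.7082 = (0.4472, 0.5963, -0.5963, 0.2981).
r_{12} = e_1·v_2 = -1.6398.
u_2 = v_2 + 1.6398·e_1 = (-0.2667, 0.9778, 2.0222, 2.4889).

u_2 = (-0.2667, 0.9778, 2.0222, 2.4889)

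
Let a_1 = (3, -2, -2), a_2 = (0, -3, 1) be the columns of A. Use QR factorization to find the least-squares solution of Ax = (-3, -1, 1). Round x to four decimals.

e_1 = a_1/‖a_1‖ = (3, -2, -2)/4.1231 = (0.7276, -0.4851, -0.4851).
r_{12} = e_1·a_2 = 0.9701.
u_2 = a_2 − 0.9701·e_1 = (-0.7059, -2.5294, 1.4706).
‖u_2‖ = 3.0098, so e_2 = (-0.2345, -0.8404, 0.4886).
Qᵀb = (-2.1828, 2.0326).
Back-substitute: x_2 = 2.0326/3.0098 = 0.6753.
x_1 = (-2.1828 − 0.9701·0.6753)/4.1231 = -0.6883.

x = (-0.6883, 0.6753)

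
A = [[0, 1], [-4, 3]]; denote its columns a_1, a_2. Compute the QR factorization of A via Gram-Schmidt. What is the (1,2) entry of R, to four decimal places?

a_1 = (0, -4); ‖a_1‖ = 4.0000, so e_1 = (0.0000, -1.0000).
r_{12} = e_1·a_2 = -3.0000.

r_{12} = -3.0000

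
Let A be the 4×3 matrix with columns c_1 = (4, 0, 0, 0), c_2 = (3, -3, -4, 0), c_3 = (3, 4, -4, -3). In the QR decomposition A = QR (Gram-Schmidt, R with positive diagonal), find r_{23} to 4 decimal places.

c_1 = (4, 0, 0, 0); ‖c_1‖ = 4.0000, so e_1 = (1.0000, 0.0000, 0.0000, 0.0000).
e_1·c_2 = 1.0000·3 + 0.0000·(-3) + 0.0000·(-4) + 0.0000·0 = 3.0000.
u_2 = c_2 − 3.0000·e_1 = (0.0000, -3.0000, -4.0000, 0.0000).
‖u_2‖ = 5.0000, so e_2 = (0.0000, -0.6000, -0.8000, 0.0000).
r_{23} = e_2·c_3 = 0.8000.

r_{23} = 0.8000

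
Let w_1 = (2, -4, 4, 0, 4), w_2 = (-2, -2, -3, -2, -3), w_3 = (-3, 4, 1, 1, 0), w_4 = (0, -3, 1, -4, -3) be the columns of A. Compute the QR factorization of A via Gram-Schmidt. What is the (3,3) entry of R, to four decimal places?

r_{33} = 3.4755

w_1 = (2, -4, 4, 0, 4); ‖w_1‖ = 7.2111, so e_1 = (0.2774, -0.5547, 0.5547, 0.0000, 0.5547).
e_1·w_2 = 0.2774·(-2) + (-0.5547)·(-2) + 0.5547·(-3) + 0.0000·(-2) + 0.5547·(-3) = -2.7735.
u_2 = w_2 + 2.7735·e_1 = (-1.2308, -3.5385, -1.4615, -2.0000, -1.4615).
‖u_2‖ = 4.7231, so e_2 = (-0.2606, -0.7492, -0.3094, -0.4235, -0.3094).
e_1·w_3 = 0.2774·(-3) + (-0.5547)·4 + 0.5547·1 + 0.0000·1 + 0.5547·0 = -2.4962; e_2·w_3 = (-0.2606)·(-3) + (-0.7492)·4 + (-0.3094)·1 + (-0.4235)·1 + (-0.3094)·0 = -2.9479.
u_3 = w_3 + 2.4962·e_1 + 2.9479·e_2 = (-3.0759, 0.4069, 1.4724, -0.2483, 0.4724).
r_{33} = ‖u_3‖ = 3.4755.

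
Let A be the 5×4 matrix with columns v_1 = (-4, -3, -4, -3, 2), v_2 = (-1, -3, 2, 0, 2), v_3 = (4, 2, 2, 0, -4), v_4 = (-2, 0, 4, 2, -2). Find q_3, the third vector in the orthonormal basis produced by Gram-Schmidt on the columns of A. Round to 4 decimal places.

v_1 = (-4, -3, -4, -3, 2); ‖v_1‖ = 7.3485, so q_1 = (-0.5443, -0.4082, -0.5443, -0.4082, 0.2722).
q_1·v_2 = (-0.5443)·(-1) + (-0.4082)·(-3) + (-0.5443)·2 + (-0.4082)·0 + 0.2722·2 = 1.2247.
u_2 = v_2 − 1.2247·q_1 = (-0.3333, -2.5000, 2.6667, 0.5000, 1.6667).
‖u_2‖ = 4.0620, so q_2 = (-0.0821, -0.6155, 0.6565, 0.1231, 0.4103).
q_1·v_3 = (-0.5443)·4 + (-0.4082)·2 + (-0.5443)·2 + (-0.4082)·0 + 0.2722·(-4) = -5.1711; q_2·v_3 = (-0.0821)·4 + (-0.6155)·2 + 0.6565·2 + 0.1231·0 + 0.4103·(-4) = -1.8874.
u_3 = v_3 + 5.1711·q_1 + 1.8874·q_2 = (1.0303, -1.2727, 0.4242, -1.8788, -1.8182).
‖u_3‖ = 3.1140, so q_3 = (0.3309, -0.4087, 0.1362, -0.6033, -0.5839).

q_3 = (0.3309, -0.4087, 0.1362, -0.6033, -0.5839)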